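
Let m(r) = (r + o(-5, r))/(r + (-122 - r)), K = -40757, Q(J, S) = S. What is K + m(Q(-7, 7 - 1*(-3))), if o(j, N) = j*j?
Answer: -4972389/122 ≈ -40757.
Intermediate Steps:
o(j, N) = j²
m(r) = -25/122 - r/122 (m(r) = (r + (-5)²)/(r + (-122 - r)) = (r + 25)/(-122) = (25 + r)*(-1/122) = -25/122 - r/122)
K + m(Q(-7, 7 - 1*(-3))) = -40757 + (-25/122 - (7 - 1*(-3))/122) = -40757 + (-25/122 - (7 + 3)/122) = -40757 + (-25/122 - 1/122*10) = -40757 + (-25/122 - 5/61) = -40757 - 35/122 = -4972389/122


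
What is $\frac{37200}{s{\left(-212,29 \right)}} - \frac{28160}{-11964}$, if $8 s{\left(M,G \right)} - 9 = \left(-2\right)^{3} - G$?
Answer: $- \frac{222481120}{20937} \approx -10626.0$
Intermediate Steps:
$s{\left(M,G \right)} = \frac{1}{8} - \frac{G}{8}$ ($s{\left(M,G \right)} = \frac{9}{8} + \frac{\left(-2\right)^{3} - G}{8} = \frac{9}{8} + \frac{-8 - G}{8} = \frac{9}{8} - \left(1 + \frac{G}{8}\right) = \frac{1}{8} - \frac{G}{8}$)
$\frac{37200}{s{\left(-212,29 \right)}} - \frac{28160}{-11964} = \frac{37200}{\frac{1}{8} - \frac{29}{8}} - \frac{28160}{-11964} = \frac{37200}{\frac{1}{8} - \frac{29}{8}} - - \frac{7040}{2991} = \frac{37200}{- \frac{7}{2}} + \frac{7040}{2991} = 37200 \left(- \frac{2}{7}\right) + \frac{7040}{2991} = - \frac{74400}{7} + \frac{7040}{2991} = - \frac{222481120}{20937}$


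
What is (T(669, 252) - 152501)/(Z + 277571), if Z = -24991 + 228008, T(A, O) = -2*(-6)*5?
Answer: -152441/480588 ≈ -0.31720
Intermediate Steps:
T(A, O) = 60 (T(A, O) = 12*5 = 60)
Z = 203017
(T(669, 252) - 152501)/(Z + 277571) = (60 - 152501)/(203017 + 277571) = -152441/480588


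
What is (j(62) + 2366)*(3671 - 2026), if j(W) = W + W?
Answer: 4096050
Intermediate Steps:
j(W) = 2*W
(j(62) + 2366)*(3671 - 2026) = (2*62 + 2366)*(3671 - 2026) = (124 + 2366)*1645 = 2490*1645 = 4096050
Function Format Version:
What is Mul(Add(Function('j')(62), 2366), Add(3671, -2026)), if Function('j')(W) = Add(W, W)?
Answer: 4096050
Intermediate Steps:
Function('j')(W) = Mul(2, W)
Mul(Add(Function('j')(62), 2366), Add(3671, -2026)) = Mul(Add(Mul(2, 62), 2366), Add(3671, -2026)) = Mul(Add(124, 2366), 1645) = Mul(2490, 1645) = 4096050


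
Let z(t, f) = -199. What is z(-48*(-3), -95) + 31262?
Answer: 31063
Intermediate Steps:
z(-48*(-3), -95) + 31262 = -199 + 31262 = 31063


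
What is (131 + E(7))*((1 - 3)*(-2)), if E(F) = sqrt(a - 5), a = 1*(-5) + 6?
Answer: 524 + 8*I ≈ 524.0 + 8.0*I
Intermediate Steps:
a = 1 (a = -5 + 6 = 1)
E(F) = 2*I (E(F) = sqrt(1 - 5) = sqrt(-4) = 2*I)
(131 + E(7))*((1 - 3)*(-2)) = (131 + 2*I)*((1 - 3)*(-2)) = (131 + 2*I)*(-2*(-2)) = (131 + 2*I)*4 = 524 + 8*I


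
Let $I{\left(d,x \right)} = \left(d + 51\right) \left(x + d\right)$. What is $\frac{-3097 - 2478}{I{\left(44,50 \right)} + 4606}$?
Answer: $- \frac{5575}{13536} \approx -0.41186$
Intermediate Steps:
$I{\left(d,x \right)} = \left(51 + d\right) \left(d + x\right)$
$\frac{-3097 - 2478}{I{\left(44,50 \right)} + 4606} = \frac{-3097 - 2478}{\left(44^{2} + 51 \cdot 44 + 51 \cdot 50 + 44 \cdot 50\right) + 4606} = - \frac{5575}{\left(1936 + 2244 + 2550 + 2200\right) + 4606} = - \frac{5575}{8930 + 4606} = - \frac{5575}{13536}$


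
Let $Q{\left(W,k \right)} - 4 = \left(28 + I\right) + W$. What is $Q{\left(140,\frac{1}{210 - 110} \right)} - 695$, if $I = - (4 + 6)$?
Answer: $-533$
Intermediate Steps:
$I = -10$ ($I = \left(-1\right) 10 = -10$)
$Q{\left(W,k \right)} = 22 + W$ ($Q{\left(W,k \right)} = 4 + \left(\left(28 - 10\right) + W\right) = 4 + \left(18 + W\right) = 22 + W$)
$Q{\left(140,\frac{1}{210 - 110} \right)} - 695 = \left(22 + 140\right) - 695 = 162 - 695 = -533$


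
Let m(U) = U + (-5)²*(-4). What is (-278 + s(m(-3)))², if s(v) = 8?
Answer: 72900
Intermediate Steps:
m(U) = -100 + U (m(U) = U + 25*(-4) = U - 100 = -100 + U)
(-278 + s(m(-3)))² = (-278 + 8)² = (-270)² = 72900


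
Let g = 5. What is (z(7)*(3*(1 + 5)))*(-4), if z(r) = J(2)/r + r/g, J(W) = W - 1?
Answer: -3888/35 ≈ -111.09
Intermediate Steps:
J(W) = -1 + W
z(r) = 1/r + r/5 (z(r) = (-1 + 2)/r + r/5 = 1/r + r*(⅕) = 1/r + r/5)
(z(7)*(3*(1 + 5)))*(-4) = ((1/7 + (⅕)*7)*(3*(1 + 5)))*(-4) = ((⅐ + 7/5)*(3*6))*(-4) = ((54/35)*18)*(-4) = (972/35)*(-4) = -3888/35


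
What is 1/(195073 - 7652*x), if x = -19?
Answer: 1/340461 ≈ 2.9372e-6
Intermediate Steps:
1/(195073 - 7652*x) = 1/(195073 - 7652*(-19)) = 1/(195073 + 145388) = 1/340461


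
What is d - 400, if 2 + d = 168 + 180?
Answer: -54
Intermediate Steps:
d = 346 (d = -2 + (168 + 180) = -2 + 348 = 346)
d - 400 = 346 - 400 = -54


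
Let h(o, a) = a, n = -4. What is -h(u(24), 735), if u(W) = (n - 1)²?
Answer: -735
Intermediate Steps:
u(W) = 25 (u(W) = (-4 - 1)² = (-5)² = 25)
-h(u(24), 735) = -1*735 = -735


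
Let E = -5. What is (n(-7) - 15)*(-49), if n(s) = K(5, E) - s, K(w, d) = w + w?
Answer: -98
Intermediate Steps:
K(w, d) = 2*w
n(s) = 10 - s (n(s) = 2*5 - s = 10 - s)
(n(-7) - 15)*(-49) = ((10 - 1*(-7)) - 15)*(-49) = ((10 + 7) - 15)*(-49) = (17 - 15)*(-49) = 2*(-49) = -98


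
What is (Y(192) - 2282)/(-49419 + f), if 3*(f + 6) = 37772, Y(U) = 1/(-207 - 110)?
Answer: 2170185/35029451 ≈ 0.061953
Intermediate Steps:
Y(U) = -1/317 (Y(U) = 1/(-317) = -1/317)
f = 37754/3 (f = -6 + (1/3)*37772 = -6 + 37772/3 = 37754/3 ≈ 12585.)
(Y(192) - 2282)/(-49419 + f) = (-1/317 - 2282)/(-49419 + 37754/3) = -723395/(317*(-110503/3)) = -723395/317*(-3/110503) = 2170185/35029451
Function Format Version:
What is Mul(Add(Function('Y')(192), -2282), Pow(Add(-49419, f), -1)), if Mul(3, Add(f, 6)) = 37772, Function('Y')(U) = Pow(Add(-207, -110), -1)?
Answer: Rational(2170185, 35029451) ≈ 0.061953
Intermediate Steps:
Function('Y')(U) = Rational(-1, 317) (Function('Y')(U) = Pow(-317, -1) = Rational(-1, 317))
f = Rational(37754, 3) (f = Add(-6, Mul(Rational(1, 3), 37772)) = Add(-6, Rational(37772, 3)) = Rational(37754, 3) ≈ 12585.)
Mul(Add(Function('Y')(192), -2282), Pow(Add(-49419, f), -1)) = Mul(Add(Rational(-1, 317), -2282), Pow(Add(-49419, Rational(37754, 3)), -1)) = Mul(Rational(-723395, 317), Pow(Rational(-110503, 3), -1)) = Mul(Rational(-723395, 317), Rational(-3, 110503)) = Rational(2170185, 35029451)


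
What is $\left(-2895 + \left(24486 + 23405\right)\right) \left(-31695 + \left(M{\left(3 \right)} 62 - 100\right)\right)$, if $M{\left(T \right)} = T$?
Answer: $-1422278564$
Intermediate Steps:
$\left(-2895 + \left(24486 + 23405\right)\right) \left(-31695 + \left(M{\left(3 \right)} 62 - 100\right)\right) = \left(-2895 + \left(24486 + 23405\right)\right) \left(-31695 + \left(3 \cdot 62 - 100\right)\right) = \left(-2895 + 47891\right) \left(-31695 + \left(186 - 100\right)\right) = 44996 \left(-31695 + 86\right) = 44996 \left(-31609\right) = -1422278564$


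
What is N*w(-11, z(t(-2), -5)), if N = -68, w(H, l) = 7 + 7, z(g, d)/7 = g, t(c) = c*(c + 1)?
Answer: -952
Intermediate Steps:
t(c) = c*(1 + c)
z(g, d) = 7*g
w(H, l) = 14
N*w(-11, z(t(-2), -5)) = -68*14 = -952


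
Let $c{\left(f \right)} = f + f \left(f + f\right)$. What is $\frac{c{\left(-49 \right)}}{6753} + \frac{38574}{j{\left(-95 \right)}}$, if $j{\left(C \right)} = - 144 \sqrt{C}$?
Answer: $\frac{4753}{6753} + \frac{2143 i \sqrt{95}}{760} \approx 0.70384 + 27.483 i$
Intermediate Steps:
$c{\left(f \right)} = f + 2 f^{2}$ ($c{\left(f \right)} = f + f 2 f = f + 2 f^{2}$)
$\frac{c{\left(-49 \right)}}{6753} + \frac{38574}{j{\left(-95 \right)}} = \frac{\left(-49\right) \left(1 + 2 \left(-49\right)\right)}{6753} + \frac{38574}{\left(-144\right) \sqrt{-95}} = - 49 \left(1 - 98\right) \frac{1}{6753} + \frac{38574}{\left(-144\right) i \sqrt{95}} = \left(-49\right) \left(-97\right) \frac{1}{6753} + \frac{38574}{\left(-144\right) i \sqrt{95}} = 4753 \cdot \frac{1}{6753} + 38574 \frac{i \sqrt{95}}{13680} = \frac{4753}{6753} + \frac{2143 i \sqrt{95}}{760}$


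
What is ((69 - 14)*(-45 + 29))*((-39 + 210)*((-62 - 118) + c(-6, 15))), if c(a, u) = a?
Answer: 27989280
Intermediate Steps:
((69 - 14)*(-45 + 29))*((-39 + 210)*((-62 - 118) + c(-6, 15))) = ((69 - 14)*(-45 + 29))*((-39 + 210)*((-62 - 118) - 6)) = (55*(-16))*(171*(-180 - 6)) = -150480*(-186) = -880*(-31806) = 27989280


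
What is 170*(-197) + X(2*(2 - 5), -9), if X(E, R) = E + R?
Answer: -33505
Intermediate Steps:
170*(-197) + X(2*(2 - 5), -9) = 170*(-197) + (2*(2 - 5) - 9) = -33490 + (2*(-3) - 9) = -33490 + (-6 - 9) = -33490 - 15 = -33505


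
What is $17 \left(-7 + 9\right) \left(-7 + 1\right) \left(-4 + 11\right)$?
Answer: $-1428$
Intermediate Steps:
$17 \left(-7 + 9\right) \left(-7 + 1\right) \left(-4 + 11\right) = 17 \cdot 2 \left(\left(-6\right) 7\right) = 34 \left(-42\right) = -1428$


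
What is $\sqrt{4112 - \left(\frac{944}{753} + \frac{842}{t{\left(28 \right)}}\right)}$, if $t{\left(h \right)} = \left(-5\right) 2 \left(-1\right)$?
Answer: $\frac{\sqrt{57077200455}}{3765} \approx 63.455$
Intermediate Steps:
$t{\left(h \right)} = 10$ ($t{\left(h \right)} = \left(-10\right) \left(-1\right) = 10$)
$\sqrt{4112 - \left(\frac{944}{753} + \frac{842}{t{\left(28 \right)}}\right)} = \sqrt{4112 - \left(\frac{421}{5} + \frac{944}{753}\right)} = \sqrt{4112 - \frac{321733}{3765}} = \sqrt{\frac{15159947}{3765}} = \frac{\sqrt{57077200455}}{3765}$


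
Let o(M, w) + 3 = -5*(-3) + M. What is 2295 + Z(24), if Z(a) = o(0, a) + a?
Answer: 2331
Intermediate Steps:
o(M, w) = 12 + M (o(M, w) = -3 + (-5*(-3) + M) = -3 + (15 + M) = 12 + M)
Z(a) = 12 + a (Z(a) = (12 + 0) + a = 12 + a)
2295 + Z(24) = 2295 + (12 + 24) = 2295 + 36 = 2331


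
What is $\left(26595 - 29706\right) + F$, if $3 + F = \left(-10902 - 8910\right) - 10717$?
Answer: $-33643$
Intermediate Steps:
$F = -30532$ ($F = -3 - 30529 = -30532$)
$\left(26595 - 29706\right) + F = \left(26595 - 29706\right) - 30532 = -3111 - 30532 = -33643$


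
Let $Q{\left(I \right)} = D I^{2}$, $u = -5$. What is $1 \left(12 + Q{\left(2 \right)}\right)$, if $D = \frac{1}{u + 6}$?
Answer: $16$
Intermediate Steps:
$D = 1$ ($D = \frac{1}{-5 + 6} = 1^{-1} = 1$)
$Q{\left(I \right)} = I^{2}$ ($Q{\left(I \right)} = 1 I^{2} = I^{2}$)
$1 \left(12 + Q{\left(2 \right)}\right) = 1 \left(12 + 2^{2}\right) = 1 \left(12 + 4\right) = 1 \cdot 16 = 16$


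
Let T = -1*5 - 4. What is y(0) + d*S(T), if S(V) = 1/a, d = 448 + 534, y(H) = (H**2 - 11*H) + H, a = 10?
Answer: 491/5 ≈ 98.200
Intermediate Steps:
y(H) = H**2 - 10*H
T = -9 (T = -5 - 4 = -9)
d = 982
S(V) = 1/10
y(0) + d*S(T) = 0*(-10 + 0) + 982*(1/10) = 0*(-10) + 491/5 = 0 + 491/5 = 491/5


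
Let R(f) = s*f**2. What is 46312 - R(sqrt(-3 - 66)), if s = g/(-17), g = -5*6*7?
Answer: 801794/17 ≈ 47164.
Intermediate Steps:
g = -210 (g = -30*7 = -210)
s = 210/17 (s = -210/(-17) = -210*(-1/17) = 210/17 ≈ 12.353)
R(f) = 210*f**2/17
46312 - R(sqrt(-3 - 66)) = 46312 - 210*(sqrt(-3 - 66))**2/17 = 46312 - 210*(sqrt(-69))**2/17 = 46312 - 210*(I*sqrt(69))**2/17 = 46312 - 210*(-69)/17 = 46312 - 1*(-14490/17) = 46312 + 14490/17 = 801794/17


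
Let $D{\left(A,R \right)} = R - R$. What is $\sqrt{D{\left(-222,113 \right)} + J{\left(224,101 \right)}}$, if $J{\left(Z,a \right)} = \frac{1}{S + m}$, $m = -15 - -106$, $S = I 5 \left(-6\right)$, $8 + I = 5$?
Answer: $\frac{\sqrt{181}}{181} \approx 0.074329$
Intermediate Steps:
$I = -3$ ($I = -8 + 5 = -3$)
$S = 90$ ($S = \left(-3\right) 5 \left(-6\right) = \left(-15\right) \left(-6\right) = 90$)
$D{\left(A,R \right)} = 0$
$m = 91$ ($m = -15 + 106 = 91$)
$J{\left(Z,a \right)} = \frac{1}{181}$ ($J{\left(Z,a \right)} = \frac{1}{90 + 91} = \frac{1}{181}$)
$\sqrt{D{\left(-222,113 \right)} + J{\left(224,101 \right)}} = \sqrt{0 + \frac{1}{181}} = \sqrt{\frac{1}{181}} = \frac{\sqrt{181}}{181}$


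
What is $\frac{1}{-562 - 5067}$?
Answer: $- \frac{1}{5629} \approx -0.00017765$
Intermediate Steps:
$\frac{1}{-562 - 5067} = \frac{1}{-5629} = - \frac{1}{5629}$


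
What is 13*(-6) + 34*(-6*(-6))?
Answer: 1146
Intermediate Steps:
13*(-6) + 34*(-6*(-6)) = -78 + 34*36 = -78 + 1224 = 1146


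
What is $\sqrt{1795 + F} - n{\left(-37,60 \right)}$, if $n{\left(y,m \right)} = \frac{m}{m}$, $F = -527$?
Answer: $-1 + 2 \sqrt{317} \approx 34.609$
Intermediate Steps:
$n{\left(y,m \right)} = 1$
$\sqrt{1795 + F} - n{\left(-37,60 \right)} = \sqrt{1795 - 527} - 1 = \sqrt{1268} - 1 = 2 \sqrt{317} - 1 = -1 + 2 \sqrt{317}$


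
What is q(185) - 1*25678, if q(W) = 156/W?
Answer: -4750274/185 ≈ -25677.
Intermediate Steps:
q(185) - 1*25678 = 156/185 - 1*25678 = 156*(1/185) - 25678 = 156/185 - 25678 = -4750274/185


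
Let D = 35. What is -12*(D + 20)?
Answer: -660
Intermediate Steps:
-12*(D + 20) = -12*(35 + 20) = -12*55 = -660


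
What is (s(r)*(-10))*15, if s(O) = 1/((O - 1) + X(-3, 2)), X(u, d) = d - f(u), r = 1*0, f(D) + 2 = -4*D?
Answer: 50/3 ≈ 16.667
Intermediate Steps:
f(D) = -2 - 4*D
r = 0
X(u, d) = 2 + d + 4*u (X(u, d) = d - (-2 - 4*u) = d + (2 + 4*u) = 2 + d + 4*u)
s(O) = 1/(-9 + O) (s(O) = 1/((O - 1) + (2 + 2 + 4*(-3))) = 1/((-1 + O) + (2 + 2 - 12)) = 1/((-1 + O) - 8) = 1/(-9 + O))
(s(r)*(-10))*15 = (-10/(-9 + 0))*15 = (-10/(-9))*15 = -⅑*(-10)*15 = (10/9)*15 = 50/3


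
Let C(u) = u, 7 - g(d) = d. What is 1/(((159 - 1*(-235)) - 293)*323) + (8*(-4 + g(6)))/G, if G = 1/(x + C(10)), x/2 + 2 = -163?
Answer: 250544641/32623 ≈ 7680.0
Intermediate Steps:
g(d) = 7 - d
x = -330 (x = -4 + 2*(-163) = -4 - 326 = -330)
G = -1/320 (G = 1/(-330 + 10) = 1/(-320) = -1/320 ≈ -0.0031250)
1/(((159 - 1*(-235)) - 293)*323) + (8*(-4 + g(6)))/G = 1/(((159 - 1*(-235)) - 293)*323) + (8*(-4 + (7 - 1*6)))/(-1/320) = (1/323)/((159 + 235) - 293) + (8*(-4 + (7 - 6)))*(-320) = (1/323)/(394 - 293) + (8*(-4 + 1))*(-320) = (1/323)/101 + (8*(-3))*(-320) = (1/101)*(1/323) - 24*(-320) = 1/32623 + 7680 = 250544641/32623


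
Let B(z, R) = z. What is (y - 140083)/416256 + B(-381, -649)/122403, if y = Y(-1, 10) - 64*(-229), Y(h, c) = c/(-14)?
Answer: -18096542389/59442813696 ≈ -0.30444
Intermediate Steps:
Y(h, c) = -c/14 (Y(h, c) = c*(-1/14) = -c/14)
y = 102587/7 (y = -1/14*10 - 64*(-229) = -5/7 + 14656 = 102587/7 ≈ 14655.)
(y - 140083)/416256 + B(-381, -649)/122403 = (102587/7 - 140083)/416256 - 381/122403 = -877994/7*1/416256 - 381*1/122403 = -438997/1456896 - 127/40801 = -18096542389/59442813696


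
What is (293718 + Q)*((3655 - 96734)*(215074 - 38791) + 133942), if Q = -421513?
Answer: 2096874598279925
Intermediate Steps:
(293718 + Q)*((3655 - 96734)*(215074 - 38791) + 133942) = (293718 - 421513)*((3655 - 96734)*(215074 - 38791) + 133942) = -127795*(-93079*176283 + 133942) = -127795*(-16408245357 + 133942) = -127795*(-16408111415) = 2096874598279925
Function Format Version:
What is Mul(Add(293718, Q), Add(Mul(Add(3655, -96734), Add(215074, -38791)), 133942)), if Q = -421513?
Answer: 2096874598279925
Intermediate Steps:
Mul(Add(293718, Q), Add(Mul(Add(3655, -96734), Add(215074, -38791)), 133942)) = Mul(Add(293718, -421513), Add(Mul(Add(3655, -96734), Add(215074, -38791)), 133942)) = Mul(-127795, Add(Mul(-93079, 176283), 133942)) = Mul(-127795, Add(-16408245357, 133942)) = Mul(-127795, -16408111415) = 2096874598279925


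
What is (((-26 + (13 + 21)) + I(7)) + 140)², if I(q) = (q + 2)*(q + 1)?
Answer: 48400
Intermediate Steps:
I(q) = (1 + q)*(2 + q) (I(q) = (2 + q)*(1 + q) = (1 + q)*(2 + q))
(((-26 + (13 + 21)) + I(7)) + 140)² = (((-26 + (13 + 21)) + (2 + 7² + 3*7)) + 140)² = (((-26 + 34) + (2 + 49 + 21)) + 140)² = ((8 + 72) + 140)² = (80 + 140)² = 220² = 48400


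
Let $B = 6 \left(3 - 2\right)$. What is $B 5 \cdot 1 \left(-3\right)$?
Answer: $-90$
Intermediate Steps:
$B = 6$ ($B = 6 \cdot 1 = 6$)
$B 5 \cdot 1 \left(-3\right) = 6 \cdot 5 \cdot 1 \left(-3\right) = 6 \cdot 5 \left(-3\right) = 6 \left(-15\right) = -90$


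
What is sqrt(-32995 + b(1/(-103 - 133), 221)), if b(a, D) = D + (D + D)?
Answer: 2*I*sqrt(8083) ≈ 179.81*I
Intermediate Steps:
b(a, D) = 3*D (b(a, D) = D + 2*D = 3*D)
sqrt(-32995 + b(1/(-103 - 133), 221)) = sqrt(-32995 + 3*221) = sqrt(-32995 + 663) = sqrt(-32332) = 2*I*sqrt(8083)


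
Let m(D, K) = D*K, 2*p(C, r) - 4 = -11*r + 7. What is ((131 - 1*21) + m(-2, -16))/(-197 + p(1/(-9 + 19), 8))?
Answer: -284/471 ≈ -0.60297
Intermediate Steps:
p(C, r) = 11/2 - 11*r/2 (p(C, r) = 2 + (-11*r + 7)/2 = 2 + (7 - 11*r)/2 = 2 + (7/2 - 11*r/2) = 11/2 - 11*r/2)
((131 - 1*21) + m(-2, -16))/(-197 + p(1/(-9 + 19), 8)) = ((131 - 1*21) - 2*(-16))/(-197 + (11/2 - 11/2*8)) = ((131 - 21) + 32)/(-197 + (11/2 - 44)) = (110 + 32)/(-197 - 77/2) = 142/(-471/2) = 142*(-2/471) = -284/471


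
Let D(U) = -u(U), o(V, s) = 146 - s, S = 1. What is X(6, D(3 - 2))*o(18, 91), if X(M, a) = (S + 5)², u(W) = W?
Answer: 1980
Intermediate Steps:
D(U) = -U
X(M, a) = 36 (X(M, a) = (1 + 5)² = 6² = 36)
X(6, D(3 - 2))*o(18, 91) = 36*(146 - 1*91) = 36*(146 - 91) = 36*55 = 1980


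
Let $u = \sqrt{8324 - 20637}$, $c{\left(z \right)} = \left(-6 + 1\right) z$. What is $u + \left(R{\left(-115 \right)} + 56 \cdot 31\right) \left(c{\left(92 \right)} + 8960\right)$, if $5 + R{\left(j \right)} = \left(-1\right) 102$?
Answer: $13846500 + i \sqrt{12313} \approx 1.3846 \cdot 10^{7} + 110.96 i$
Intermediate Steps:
$R{\left(j \right)} = -107$ ($R{\left(j \right)} = -5 - 102 = -107$)
$c{\left(z \right)} = - 5 z$
$u = i \sqrt{12313}$ ($u = \sqrt{-12313} = i \sqrt{12313} \approx 110.96 i$)
$u + \left(R{\left(-115 \right)} + 56 \cdot 31\right) \left(c{\left(92 \right)} + 8960\right) = i \sqrt{12313} + \left(-107 + 56 \cdot 31\right) \left(\left(-5\right) 92 + 8960\right) = i \sqrt{12313} + \left(-107 + 1736\right) \left(-460 + 8960\right) = i \sqrt{12313} + 1629 \cdot 8500 = i \sqrt{12313} + 13846500 = 13846500 + i \sqrt{12313}$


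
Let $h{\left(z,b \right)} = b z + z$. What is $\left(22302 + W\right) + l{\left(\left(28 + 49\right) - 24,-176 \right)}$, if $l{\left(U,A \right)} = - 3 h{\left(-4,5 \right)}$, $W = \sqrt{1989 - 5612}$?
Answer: $22374 + i \sqrt{3623} \approx 22374.0 + 60.191 i$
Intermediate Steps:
$h{\left(z,b \right)} = z + b z$
$W = i \sqrt{3623}$ ($W = \sqrt{-3623} = i \sqrt{3623} \approx 60.191 i$)
$l{\left(U,A \right)} = 72$ ($l{\left(U,A \right)} = - 3 \left(- 4 \left(1 + 5\right)\right) = - 3 \left(\left(-4\right) 6\right) = \left(-3\right) \left(-24\right) = 72$)
$\left(22302 + W\right) + l{\left(\left(28 + 49\right) - 24,-176 \right)} = \left(22302 + i \sqrt{3623}\right) + 72 = 22374 + i \sqrt{3623}$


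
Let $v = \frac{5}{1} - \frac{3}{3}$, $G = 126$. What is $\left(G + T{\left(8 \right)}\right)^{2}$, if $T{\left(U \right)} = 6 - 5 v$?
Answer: $12544$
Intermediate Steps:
$v = 4$ ($v = 5 \cdot 1 - 1 = 5 - 1 = 4$)
$T{\left(U \right)} = -14$ ($T{\left(U \right)} = 6 - 20 = -14$)
$\left(G + T{\left(8 \right)}\right)^{2} = \left(126 - 14\right)^{2} = 112^{2} = 12544$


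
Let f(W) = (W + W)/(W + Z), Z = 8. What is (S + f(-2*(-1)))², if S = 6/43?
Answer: 13456/46225 ≈ 0.29110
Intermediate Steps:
f(W) = 2*W/(8 + W) (f(W) = (W + W)/(W + 8) = (2*W)/(8 + W) = 2*W/(8 + W))
S = 6/43 (S = 6*(1/43) = 6/43 ≈ 0.13953)
(S + f(-2*(-1)))² = (6/43 + 2*(-2*(-1))/(8 - 2*(-1)))² = (6/43 + 2*2/(8 + 2))² = (6/43 + 2*2/10)² = (6/43 + 2*2*(⅒))² = (6/43 + ⅖)² = (116/215)² = 13456/46225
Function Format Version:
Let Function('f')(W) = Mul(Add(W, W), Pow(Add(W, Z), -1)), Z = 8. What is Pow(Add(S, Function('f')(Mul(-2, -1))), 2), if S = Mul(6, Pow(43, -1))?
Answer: Rational(13456, 46225) ≈ 0.29110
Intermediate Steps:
Function('f')(W) = Mul(2, W, Pow(Add(8, W), -1)) (Function('f')(W) = Mul(Add(W, W), Pow(Add(W, 8), -1)) = Mul(Mul(2, W), Pow(Add(8, W), -1)) = Mul(2, W, Pow(Add(8, W), -1)))
S = Rational(6, 43) (S = Mul(6, Rational(1, 43)) = Rational(6, 43) ≈ 0.13953)
Pow(Add(S, Function('f')(Mul(-2, -1))), 2) = Pow(Add(Rational(6, 43), Mul(2, Mul(-2, -1), Pow(Add(8, Mul(-2, -1)), -1))), 2) = Pow(Add(Rational(6, 43), Mul(2, 2, Pow(Add(8, 2), -1))), 2) = Pow(Add(Rational(6, 43), Mul(2, 2, Pow(10, -1))), 2) = Pow(Add(Rational(6, 43), Mul(2, 2, Rational(1, 10))), 2) = Pow(Add(Rational(6, 43), Rational(2, 5)), 2) = Pow(Rational(116, 215), 2) = Rational(13456, 46225)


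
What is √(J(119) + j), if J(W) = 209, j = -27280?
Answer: I*√27071 ≈ 164.53*I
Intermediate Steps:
√(J(119) + j) = √(209 - 27280) = √(-27071) = I*√27071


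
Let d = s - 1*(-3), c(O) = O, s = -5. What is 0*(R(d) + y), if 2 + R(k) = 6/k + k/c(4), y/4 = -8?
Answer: 0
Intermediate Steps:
y = -32 (y = 4*(-8) = -32)
d = -2 (d = -5 - 1*(-3) = -5 + 3 = -2)
R(k) = -2 + 6/k + k/4 (R(k) = -2 + (6/k + k/4) = -2 + 6/k + k/4)
0*(R(d) + y) = 0*((-2 + 6/(-2) + (¼)*(-2)) - 32) = 0*((-2 + 6*(-½) - ½) - 32) = 0*((-2 - 3 - ½) - 32) = 0*(-11/2 - 32) = 0*(-75/2) = 0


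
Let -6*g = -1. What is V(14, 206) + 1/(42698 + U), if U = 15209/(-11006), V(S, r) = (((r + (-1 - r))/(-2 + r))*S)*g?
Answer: -3282697181/287590415148 ≈ -0.011414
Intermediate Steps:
g = ⅙ (g = -⅙*(-1) = ⅙ ≈ 0.16667)
V(S, r) = -S/(6*(-2 + r)) (V(S, r) = (((r + (-1 - r))/(-2 + r))*S)*(⅙) = ((-1/(-2 + r))*S)*(⅙) = -S/(-2 + r)*(⅙) = -S/(6*(-2 + r)))
U = -15209/11006 (U = 15209*(-1/11006) = -15209/11006 ≈ -1.3819)
V(14, 206) + 1/(42698 + U) = -1*14/(-12 + 6*206) + 1/(42698 - 15209/11006) = -1*14/(-12 + 1236) + 1/(469918979/11006) = -1*14/1224 + 11006/469918979 = -1*14*1/1224 + 11006/469918979 = -7/612 + 11006/469918979 = -3282697181/287590415148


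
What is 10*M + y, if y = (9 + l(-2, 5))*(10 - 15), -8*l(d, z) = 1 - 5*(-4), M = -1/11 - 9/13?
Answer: -45425/1144 ≈ -39.707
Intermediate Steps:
M = -112/143 (M = -1*1/11 - 9*1/13 = -1/11 - 9/13 = -112/143 ≈ -0.78322)
l(d, z) = -21/8 (l(d, z) = -(1 - 5*(-4))/8 = -(1 + 20)/8 = -⅛*21 = -21/8)
y = -255/8 (y = (9 - 21/8)*(10 - 15) = (51/8)*(-5) = -255/8 ≈ -31.875)
10*M + y = 10*(-112/143) - 255/8 = -1120/143 - 255/8 = -45425/1144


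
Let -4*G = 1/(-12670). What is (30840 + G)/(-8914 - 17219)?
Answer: -1562971201/1324420440 ≈ -1.1801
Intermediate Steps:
G = 1/50680 (G = -1/4/(-12670) = -1/4*(-1/12670) = 1/50680 ≈ 1.9732e-5)
(30840 + G)/(-8914 - 17219) = (30840 + 1/50680)/(-8914 - 17219) = (1562971201/50680)/(-26133) = (1562971201/50680)*(-1/26133) = -1562971201/1324420440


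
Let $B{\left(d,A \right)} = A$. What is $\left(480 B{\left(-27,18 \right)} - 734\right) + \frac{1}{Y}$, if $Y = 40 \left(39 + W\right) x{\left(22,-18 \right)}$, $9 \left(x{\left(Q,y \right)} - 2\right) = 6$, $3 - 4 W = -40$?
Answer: $\frac{125863523}{15920} \approx 7906.0$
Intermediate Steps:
$W = \frac{43}{4}$ ($W = \frac{3}{4} - -10 = \frac{3}{4} + 10 = \frac{43}{4} \approx 10.75$)
$x{\left(Q,y \right)} = \frac{8}{3}$ ($x{\left(Q,y \right)} = 2 + \frac{1}{9} \cdot 6 = 2 + \frac{2}{3} = \frac{8}{3}$)
$Y = \frac{15920}{3}$ ($Y = 40 \left(39 + \frac{43}{4}\right) \frac{8}{3} = 40 \cdot \frac{199}{4} \cdot \frac{8}{3} = 1990 \cdot \frac{8}{3} = \frac{15920}{3} \approx 5306.7$)
$\left(480 B{\left(-27,18 \right)} - 734\right) + \frac{1}{Y} = \left(480 \cdot 18 - 734\right) + \frac{1}{\frac{15920}{3}} = \left(8640 - 734\right) + \frac{3}{15920} = 7906 + \frac{3}{15920} = \frac{125863523}{15920}$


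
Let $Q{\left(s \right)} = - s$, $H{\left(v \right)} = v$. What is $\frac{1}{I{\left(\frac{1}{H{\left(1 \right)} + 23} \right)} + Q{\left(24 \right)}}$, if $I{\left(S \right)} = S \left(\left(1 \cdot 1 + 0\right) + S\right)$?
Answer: $- \frac{576}{13799} \approx -0.041742$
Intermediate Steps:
$I{\left(S \right)} = S \left(1 + S\right)$ ($I{\left(S \right)} = S \left(\left(1 + 0\right) + S\right) = S \left(1 + S\right)$)
$\frac{1}{I{\left(\frac{1}{H{\left(1 \right)} + 23} \right)} + Q{\left(24 \right)}} = \frac{1}{\frac{1 + \frac{1}{1 + 23}}{1 + 23} - 24} = \frac{1}{\frac{1 + \frac{1}{24}}{24} - 24} = \frac{1}{\frac{1}{24} \cdot \frac{25}{24} - 24} = \frac{1}{\frac{25}{576} - 24} = \frac{1}{- \frac{13799}{576}} = - \frac{576}{13799}$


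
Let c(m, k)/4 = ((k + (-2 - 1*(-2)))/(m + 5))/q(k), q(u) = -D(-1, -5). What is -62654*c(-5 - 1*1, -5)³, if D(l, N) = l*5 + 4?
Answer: -501232000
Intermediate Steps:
D(l, N) = 4 + 5*l (D(l, N) = 5*l + 4 = 4 + 5*l)
q(u) = 1 (q(u) = -(4 + 5*(-1)) = -(4 - 5) = -1*(-1) = 1)
c(m, k) = 4*k/(5 + m) (c(m, k) = 4*(((k + (-2 - 1*(-2)))/(m + 5))/1) = 4*(((k + (-2 + 2))/(5 + m))*1) = 4*(((k + 0)/(5 + m))*1) = 4*((k/(5 + m))*1) = 4*(k/(5 + m)) = 4*k/(5 + m))
-62654*c(-5 - 1*1, -5)³ = -62654*(-8000/(5 + (-5 - 1*1))³) = -62654*(-8000/(5 + (-5 - 1))³) = -62654*(-8000/(5 - 6)³) = -62654*(4*(-5)/(-1))³ = -62654*(4*(-5)*(-1))³ = -62654*20³ = -62654*8000 = -501232000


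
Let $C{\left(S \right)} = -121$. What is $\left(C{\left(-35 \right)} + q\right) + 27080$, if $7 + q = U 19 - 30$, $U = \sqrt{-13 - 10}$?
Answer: $26922 + 19 i \sqrt{23} \approx 26922.0 + 91.121 i$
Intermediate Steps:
$U = i \sqrt{23}$ ($U = \sqrt{-23} = i \sqrt{23} \approx 4.7958 i$)
$q = -37 + 19 i \sqrt{23}$ ($q = -7 - \left(30 - i \sqrt{23} \cdot 19\right) = -7 - \left(30 - 19 i \sqrt{23}\right) = -37 + 19 i \sqrt{23} \approx -37.0 + 91.121 i$)
$\left(C{\left(-35 \right)} + q\right) + 27080 = \left(-121 - \left(37 - 19 i \sqrt{23}\right)\right) + 27080 = \left(-158 + 19 i \sqrt{23}\right) + 27080 = 26922 + 19 i \sqrt{23}$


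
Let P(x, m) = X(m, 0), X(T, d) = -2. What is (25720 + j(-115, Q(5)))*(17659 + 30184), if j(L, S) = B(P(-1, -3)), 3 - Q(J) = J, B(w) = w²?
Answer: 1230713332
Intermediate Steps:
P(x, m) = -2
Q(J) = 3 - J
j(L, S) = 4 (j(L, S) = (-2)² = 4)
(25720 + j(-115, Q(5)))*(17659 + 30184) = (25720 + 4)*(17659 + 30184) = 25724*47843 = 1230713332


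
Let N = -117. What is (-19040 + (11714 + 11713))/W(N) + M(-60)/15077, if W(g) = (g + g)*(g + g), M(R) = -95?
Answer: 60940979/825556212 ≈ 0.073818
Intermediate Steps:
W(g) = 4*g² (W(g) = (2*g)*(2*g) = 4*g²)
(-19040 + (11714 + 11713))/W(N) + M(-60)/15077 = (-19040 + (11714 + 11713))/((4*(-117)²)) - 95/15077 = (-19040 + 23427)/((4*13689)) - 95*1/15077 = 4387/54756 - 95/15077 = 60940979/825556212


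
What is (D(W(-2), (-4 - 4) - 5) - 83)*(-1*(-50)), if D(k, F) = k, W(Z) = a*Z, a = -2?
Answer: -3950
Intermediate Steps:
W(Z) = -2*Z
(D(W(-2), (-4 - 4) - 5) - 83)*(-1*(-50)) = (-2*(-2) - 83)*(-1*(-50)) = (4 - 83)*50 = -79*50 = -3950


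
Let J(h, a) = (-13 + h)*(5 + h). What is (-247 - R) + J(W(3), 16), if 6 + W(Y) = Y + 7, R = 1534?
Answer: -1862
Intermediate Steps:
W(Y) = 1 + Y (W(Y) = -6 + (Y + 7) = -6 + (7 + Y) = 1 + Y)
(-247 - R) + J(W(3), 16) = (-247 - 1*1534) + (-65 + (1 + 3)² - 8*(1 + 3)) = (-247 - 1534) + (-65 + 4² - 8*4) = -1781 + (-65 + 16 - 32) = -1781 - 81 = -1862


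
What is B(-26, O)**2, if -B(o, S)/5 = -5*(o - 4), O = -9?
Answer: 562500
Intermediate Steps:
B(o, S) = -100 + 25*o (B(o, S) = -(-25)*(o - 4) = -(-25)*(-4 + o) = -5*(20 - 5*o) = -100 + 25*o)
B(-26, O)**2 = (-100 + 25*(-26))**2 = (-100 - 650)**2 = (-750)**2 = 562500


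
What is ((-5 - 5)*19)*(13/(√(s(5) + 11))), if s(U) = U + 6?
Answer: -1235*√22/11 ≈ -526.61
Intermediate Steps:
s(U) = 6 + U
((-5 - 5)*19)*(13/(√(s(5) + 11))) = ((-5 - 5)*19)*(13/(√((6 + 5) + 11))) = (-10*19)*(13/(√(11 + 11))) = -2470/(√22) = -2470*√22/22 = -1235*√22/11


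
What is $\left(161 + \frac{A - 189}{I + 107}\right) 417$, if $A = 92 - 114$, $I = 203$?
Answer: $\frac{20724483}{310} \approx 66853.0$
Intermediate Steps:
$A = -22$ ($A = 92 - 114 = -22$)
$\left(161 + \frac{A - 189}{I + 107}\right) 417 = \left(161 + \frac{-22 - 189}{203 + 107}\right) 417 = \left(161 - \frac{211}{310}\right) 417 = \frac{49699}{310} \cdot 417 = \frac{20724483}{310}$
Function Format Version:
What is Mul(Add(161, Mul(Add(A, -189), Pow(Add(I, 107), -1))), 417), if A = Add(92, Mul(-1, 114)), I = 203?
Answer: Rational(20724483, 310) ≈ 66853.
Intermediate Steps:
A = -22 (A = Add(92, -114) = -22)
Mul(Add(161, Mul(Add(A, -189), Pow(Add(I, 107), -1))), 417) = Mul(Add(161, Mul(Add(-22, -189), Pow(Add(203, 107), -1))), 417) = Mul(Add(161, Mul(-211, Pow(310, -1))), 417) = Mul(Add(161, Mul(-211, Rational(1, 310))), 417) = Mul(Add(161, Rational(-211, 310)), 417) = Mul(Rational(49699, 310), 417) = Rational(20724483, 310)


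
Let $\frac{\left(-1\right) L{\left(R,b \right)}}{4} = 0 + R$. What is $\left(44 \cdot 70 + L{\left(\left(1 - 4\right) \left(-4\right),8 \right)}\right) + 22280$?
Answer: $25312$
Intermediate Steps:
$L{\left(R,b \right)} = - 4 R$ ($L{\left(R,b \right)} = - 4 \left(0 + R\right) = - 4 R$)
$\left(44 \cdot 70 + L{\left(\left(1 - 4\right) \left(-4\right),8 \right)}\right) + 22280 = \left(44 \cdot 70 - 4 \left(1 - 4\right) \left(-4\right)\right) + 22280 = \left(3080 - 4 \left(\left(-3\right) \left(-4\right)\right)\right) + 22280 = \left(3080 - 48\right) + 22280 = 3032 + 22280 = 25312$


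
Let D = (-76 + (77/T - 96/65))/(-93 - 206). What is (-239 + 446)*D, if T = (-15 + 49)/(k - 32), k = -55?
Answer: 5459931/28730 ≈ 190.04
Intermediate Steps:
T = -34/87 (T = (-15 + 49)/(-55 - 32) = 34/(-87) = 34*(-1/87) = -34/87 ≈ -0.39080)
D = 606659/660790 (D = (-76 + (77/(-34/87) - 96/65))/(-93 - 206) = (-76 + (77*(-87/34) - 96*1/65))/(-299) = (-76 + (-6699/34 - 96/65))*(-1/299) = (-76 - 438699/2210)*(-1/299) = -606659/2210*(-1/299) = 606659/660790 ≈ 0.91808)
(-239 + 446)*D = (-239 + 446)*(606659/660790) = 207*(606659/660790) = 5459931/28730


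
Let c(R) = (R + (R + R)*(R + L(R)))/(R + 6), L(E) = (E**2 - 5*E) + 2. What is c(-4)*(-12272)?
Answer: 1693536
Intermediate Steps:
L(E) = 2 + E**2 - 5*E
c(R) = (R + 2*R*(2 + R**2 - 4*R))/(6 + R) (c(R) = (R + (R + R)*(R + (2 + R**2 - 5*R)))/(R + 6) = (R + (2*R)*(2 + R**2 - 4*R))/(6 + R) = (R + 2*R*(2 + R**2 - 4*R))/(6 + R))
c(-4)*(-12272) = -4*(5 - 8*(-4) + 2*(-4)**2)/(6 - 4)*(-12272) = -4*(5 + 32 + 2*16)/2*(-12272) = -4*1/2*(5 + 32 + 32)*(-12272) = -4*1/2*69*(-12272) = -138*(-12272) = 1693536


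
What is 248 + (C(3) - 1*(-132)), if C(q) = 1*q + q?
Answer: 386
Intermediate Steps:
C(q) = 2*q (C(q) = q + q = 2*q)
248 + (C(3) - 1*(-132)) = 248 + (2*3 - 1*(-132)) = 248 + (6 + 132) = 248 + 138 = 386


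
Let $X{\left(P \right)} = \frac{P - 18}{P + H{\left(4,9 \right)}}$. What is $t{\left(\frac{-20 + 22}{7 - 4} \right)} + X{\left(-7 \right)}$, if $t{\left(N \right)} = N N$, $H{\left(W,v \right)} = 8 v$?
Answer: $\frac{7}{117} \approx 0.059829$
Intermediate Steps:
$t{\left(N \right)} = N^{2}$
$X{\left(P \right)} = \frac{-18 + P}{72 + P}$ ($X{\left(P \right)} = \frac{P - 18}{P + 8 \cdot 9} = \frac{-18 + P}{P + 72} = \frac{-18 + P}{72 + P}$)
$t{\left(\frac{-20 + 22}{7 - 4} \right)} + X{\left(-7 \right)} = \left(\frac{-20 + 22}{7 - 4}\right)^{2} + \frac{-18 - 7}{72 - 7} = \left(\frac{2}{3}\right)^{2} + \frac{1}{65} \left(-25\right) = \left(2 \cdot \frac{1}{3}\right)^{2} + \frac{1}{65} \left(-25\right) = \left(\frac{2}{3}\right)^{2} - \frac{5}{13} = \frac{4}{9} - \frac{5}{13} = \frac{7}{117}$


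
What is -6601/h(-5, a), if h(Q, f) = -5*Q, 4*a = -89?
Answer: -6601/25 ≈ -264.04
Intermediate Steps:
a = -89/4 (a = (¼)*(-89) = -89/4 ≈ -22.250)
-6601/h(-5, a) = -6601/((-5*(-5))) = -6601/25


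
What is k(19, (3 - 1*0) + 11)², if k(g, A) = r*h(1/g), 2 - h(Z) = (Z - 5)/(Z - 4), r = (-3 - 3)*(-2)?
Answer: 50176/625 ≈ 80.282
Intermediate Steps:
r = 12 (r = -6*(-2) = 12)
h(Z) = 2 - (-5 + Z)/(-4 + Z) (h(Z) = 2 - (Z - 5)/(Z - 4) = 2 - (-5 + Z)/(-4 + Z))
k(g, A) = 12*(-3 + 1/g)/(-4 + 1/g) (k(g, A) = 12*((-3 + 1/g)/(-4 + 1/g)) = 12*(-3 + 1/g)/(-4 + 1/g))
k(19, (3 - 1*0) + 11)² = (12*(-1 + 3*19)/(-1 + 4*19))² = (12*(-1 + 57)/(-1 + 76))² = (12*56/75)² = (12*(1/75)*56)² = (224/25)² = 50176/625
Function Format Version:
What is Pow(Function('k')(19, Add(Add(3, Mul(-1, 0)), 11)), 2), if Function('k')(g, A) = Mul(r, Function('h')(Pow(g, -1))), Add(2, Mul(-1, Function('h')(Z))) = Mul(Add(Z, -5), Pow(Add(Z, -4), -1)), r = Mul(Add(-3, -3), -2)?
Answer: Rational(50176, 625) ≈ 80.282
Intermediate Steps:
r = 12 (r = Mul(-6, -2) = 12)
Function('h')(Z) = Add(2, Mul(-1, Pow(Add(-4, Z), -1), Add(-5, Z))) (Function('h')(Z) = Add(2, Mul(-1, Mul(Add(Z, -5), Pow(Add(Z, -4), -1)))) = Add(2, Mul(-1, Mul(Add(-5, Z), Pow(Add(-4, Z), -1)))) = Add(2, Mul(-1, Mul(Pow(Add(-4, Z), -1), Add(-5, Z)))) = Add(2, Mul(-1, Pow(Add(-4, Z), -1), Add(-5, Z))))
Function('k')(g, A) = Mul(12, Pow(Add(-4, Pow(g, -1)), -1), Add(-3, Pow(g, -1))) (Function('k')(g, A) = Mul(12, Mul(Pow(Add(-4, Pow(g, -1)), -1), Add(-3, Pow(g, -1)))) = Mul(12, Pow(Add(-4, Pow(g, -1)), -1), Add(-3, Pow(g, -1))))
Pow(Function('k')(19, Add(Add(3, Mul(-1, 0)), 11)), 2) = Pow(Mul(12, Pow(Add(-1, Mul(4, 19)), -1), Add(-1, Mul(3, 19))), 2) = Pow(Mul(12, Pow(Add(-1, 76), -1), Add(-1, 57)), 2) = Pow(Mul(12, Pow(75, -1), 56), 2) = Pow(Mul(12, Rational(1, 75), 56), 2) = Pow(Rational(224, 25), 2) = Rational(50176, 625)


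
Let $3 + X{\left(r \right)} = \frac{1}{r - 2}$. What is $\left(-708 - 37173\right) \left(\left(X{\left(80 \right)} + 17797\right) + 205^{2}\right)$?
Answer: $- \frac{58916104641}{26} \approx -2.266 \cdot 10^{9}$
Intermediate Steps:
$X{\left(r \right)} = -3 + \frac{1}{-2 + r}$ ($X{\left(r \right)} = -3 + \frac{1}{r - 2} = -3 + \frac{1}{-2 + r}$)
$\left(-708 - 37173\right) \left(\left(X{\left(80 \right)} + 17797\right) + 205^{2}\right) = \left(-708 - 37173\right) \left(\left(\frac{7 - 240}{-2 + 80} + 17797\right) + 205^{2}\right) = - 37881 \left(\left(\frac{7 - 240}{78} + 17797\right) + 42025\right) = - 37881 \left(\left(\frac{1}{78} \left(-233\right) + 17797\right) + 42025\right) = - 37881 \left(\left(- \frac{233}{78} + 17797\right) + 42025\right) = - 37881 \left(\frac{1387933}{78} + 42025\right) = \left(-37881\right) \frac{4665883}{78} = - \frac{58916104641}{26}$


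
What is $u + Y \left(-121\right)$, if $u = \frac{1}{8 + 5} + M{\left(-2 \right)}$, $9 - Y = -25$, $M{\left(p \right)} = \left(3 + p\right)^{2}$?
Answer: $- \frac{53468}{13} \approx -4112.9$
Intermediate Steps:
$Y = 34$ ($Y = 9 - -25 = 9 + 25 = 34$)
$u = \frac{14}{13}$ ($u = \frac{1}{8 + 5} + \left(3 - 2\right)^{2} = \frac{1}{13} + 1^{2} = \frac{1}{13} + 1 = \frac{14}{13} \approx 1.0769$)
$u + Y \left(-121\right) = \frac{14}{13} + 34 \left(-121\right) = \frac{14}{13} - 4114 = - \frac{53468}{13}$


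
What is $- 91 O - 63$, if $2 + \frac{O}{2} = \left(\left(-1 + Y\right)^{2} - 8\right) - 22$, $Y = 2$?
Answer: $5579$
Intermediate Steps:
$O = -62$ ($O = -4 + 2 \left(\left(\left(-1 + 2\right)^{2} - 8\right) - 22\right) = -4 + 2 \left(\left(1^{2} - 8\right) - 22\right) = -4 + 2 \left(\left(1 - 8\right) - 22\right) = -4 + 2 \left(-7 - 22\right) = -4 + 2 \left(-29\right) = -4 - 58 = -62$)
$- 91 O - 63 = \left(-91\right) \left(-62\right) - 63 = 5642 - 63 = 5579$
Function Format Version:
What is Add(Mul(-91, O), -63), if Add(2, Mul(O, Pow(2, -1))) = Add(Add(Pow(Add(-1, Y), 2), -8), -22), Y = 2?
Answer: 5579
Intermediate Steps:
O = -62 (O = Add(-4, Mul(2, Add(Add(Pow(Add(-1, 2), 2), -8), -22))) = Add(-4, Mul(2, Add(Add(Pow(1, 2), -8), -22))) = Add(-4, Mul(2, Add(Add(1, -8), -22))) = Add(-4, Mul(2, Add(-7, -22))) = Add(-4, Mul(2, -29)) = Add(-4, -58) = -62)
Add(Mul(-91, O), -63) = Add(Mul(-91, -62), -63) = Add(5642, -63) = 5579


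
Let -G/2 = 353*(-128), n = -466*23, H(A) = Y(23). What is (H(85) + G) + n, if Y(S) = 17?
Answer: 79667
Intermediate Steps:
H(A) = 17
n = -10718
G = 90368 (G = -706*(-128) = -2*(-45184) = 90368)
(H(85) + G) + n = (17 + 90368) - 10718 = 90385 - 10718 = 79667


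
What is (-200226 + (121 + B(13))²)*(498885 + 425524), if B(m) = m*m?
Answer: -107347919534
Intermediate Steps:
B(m) = m²
(-200226 + (121 + B(13))²)*(498885 + 425524) = (-200226 + (121 + 13²)²)*(498885 + 425524) = (-200226 + (121 + 169)²)*924409 = (-200226 + 290²)*924409 = (-200226 + 84100)*924409 = -116126*924409 = -107347919534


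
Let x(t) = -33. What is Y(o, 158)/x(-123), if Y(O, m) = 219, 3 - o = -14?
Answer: -73/11 ≈ -6.6364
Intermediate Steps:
o = 17 (o = 3 - 1*(-14) = 3 + 14 = 17)
Y(o, 158)/x(-123) = 219/(-33) = 219*(-1/33) = -73/11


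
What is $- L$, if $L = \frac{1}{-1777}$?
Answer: $\frac{1}{1777} \approx 0.00056275$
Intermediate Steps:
$L = - \frac{1}{1777} \approx -0.00056275$
$- L = \left(-1\right) \left(- \frac{1}{1777}\right) = \frac{1}{1777}$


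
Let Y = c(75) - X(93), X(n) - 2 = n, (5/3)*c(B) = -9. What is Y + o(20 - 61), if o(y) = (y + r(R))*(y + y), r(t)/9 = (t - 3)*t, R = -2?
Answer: -20592/5 ≈ -4118.4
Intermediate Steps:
c(B) = -27/5 (c(B) = (⅗)*(-9) = -27/5)
r(t) = 9*t*(-3 + t) (r(t) = 9*((t - 3)*t) = 9*((-3 + t)*t) = 9*(t*(-3 + t)) = 9*t*(-3 + t))
X(n) = 2 + n
o(y) = 2*y*(90 + y) (o(y) = (y + 9*(-2)*(-3 - 2))*(y + y) = (y + 9*(-2)*(-5))*(2*y) = (y + 90)*(2*y) = (90 + y)*(2*y) = 2*y*(90 + y))
Y = -502/5 (Y = -27/5 - (2 + 93) = -27/5 - 1*95 = -27/5 - 95 = -502/5 ≈ -100.40)
Y + o(20 - 61) = -502/5 + 2*(20 - 61)*(90 + (20 - 61)) = -502/5 + 2*(-41)*(90 - 41) = -502/5 + 2*(-41)*49 = -502/5 - 4018 = -20592/5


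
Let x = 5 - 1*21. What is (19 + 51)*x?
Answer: -1120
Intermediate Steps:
x = -16 (x = 5 - 21 = -16)
(19 + 51)*x = (19 + 51)*(-16) = 70*(-16) = -1120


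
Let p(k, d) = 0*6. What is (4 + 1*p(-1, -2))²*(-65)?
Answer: -1040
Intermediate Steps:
p(k, d) = 0
(4 + 1*p(-1, -2))²*(-65) = (4 + 1*0)²*(-65) = (4 + 0)²*(-65) = 4²*(-65) = 16*(-65) = -1040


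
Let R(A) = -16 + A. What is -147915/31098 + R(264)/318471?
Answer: -15699641887/3301270386 ≈ -4.7556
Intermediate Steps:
-147915/31098 + R(264)/318471 = -147915/31098 + (-16 + 264)/318471 = -147915*1/31098 + 248*(1/318471) = -49305/10366 + 248/318471 = -15699641887/3301270386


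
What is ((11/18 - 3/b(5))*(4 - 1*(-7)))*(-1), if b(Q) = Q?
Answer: -11/90 ≈ -0.12222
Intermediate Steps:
((11/18 - 3/b(5))*(4 - 1*(-7)))*(-1) = ((11/18 - 3/5)*(4 - 1*(-7)))*(-1) = ((11*(1/18) - 3*1/5)*(4 + 7))*(-1) = ((11/18 - 3/5)*11)*(-1) = ((1/90)*11)*(-1) = (11/90)*(-1) = -11/90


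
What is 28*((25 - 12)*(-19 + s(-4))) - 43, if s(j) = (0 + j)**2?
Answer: -1135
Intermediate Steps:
s(j) = j**2
28*((25 - 12)*(-19 + s(-4))) - 43 = 28*((25 - 12)*(-19 + (-4)**2)) - 43 = 28*(13*(-19 + 16)) - 43 = 28*(13*(-3)) - 43 = 28*(-39) - 43 = -1092 - 43 = -1135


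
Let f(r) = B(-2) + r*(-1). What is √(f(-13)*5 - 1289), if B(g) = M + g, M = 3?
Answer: I*√1219 ≈ 34.914*I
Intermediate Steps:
B(g) = 3 + g
f(r) = 1 - r (f(r) = (3 - 2) + r*(-1) = 1 - r)
√(f(-13)*5 - 1289) = √((1 - 1*(-13))*5 - 1289) = √((1 + 13)*5 - 1289) = √(14*5 - 1289) = √(70 - 1289) = √(-1219) = I*√1219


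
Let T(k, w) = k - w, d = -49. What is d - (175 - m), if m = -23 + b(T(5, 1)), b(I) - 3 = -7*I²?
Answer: -356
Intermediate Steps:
b(I) = 3 - 7*I²
m = -132 (m = -23 + (3 - 7*(5 - 1*1)²) = -23 + (3 - 7*(5 - 1)²) = -23 + (3 - 7*4²) = -23 + (3 - 7*16) = -23 + (3 - 112) = -23 - 109 = -132)
d - (175 - m) = -49 - (175 - 1*(-132)) = -49 - (175 + 132) = -49 - 1*307 = -49 - 307 = -356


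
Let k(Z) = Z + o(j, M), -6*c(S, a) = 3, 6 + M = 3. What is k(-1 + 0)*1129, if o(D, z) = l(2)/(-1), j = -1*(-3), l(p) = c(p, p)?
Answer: -1129/2 ≈ -564.50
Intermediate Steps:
M = -3 (M = -6 + 3 = -3)
c(S, a) = -1/2 (c(S, a) = -1/6*3 = -1/2)
l(p) = -1/2
j = 3
o(D, z) = 1/2 (o(D, z) = -1/2/(-1) = -1/2*(-1) = 1/2)
k(Z) = 1/2 + Z (k(Z) = Z + 1/2 = 1/2 + Z)
k(-1 + 0)*1129 = (1/2 + (-1 + 0))*1129 = (1/2 - 1)*1129 = -1/2*1129 = -1129/2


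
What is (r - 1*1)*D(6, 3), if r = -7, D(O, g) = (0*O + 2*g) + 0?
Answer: -48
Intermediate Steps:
D(O, g) = 2*g (D(O, g) = (0 + 2*g) + 0 = 2*g + 0 = 2*g)
(r - 1*1)*D(6, 3) = (-7 - 1*1)*(2*3) = (-7 - 1)*6 = -8*6 = -48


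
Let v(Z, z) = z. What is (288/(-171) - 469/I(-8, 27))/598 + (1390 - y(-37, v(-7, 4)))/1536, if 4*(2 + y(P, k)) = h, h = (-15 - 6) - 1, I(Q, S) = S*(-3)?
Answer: 431951993/471204864 ≈ 0.91670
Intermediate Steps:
I(Q, S) = -3*S
h = -22 (h = -21 - 1 = -22)
y(P, k) = -15/2 (y(P, k) = -2 + (1/4)*(-22) = -2 - 11/2 = -15/2)
(288/(-171) - 469/I(-8, 27))/598 + (1390 - y(-37, v(-7, 4)))/1536 = (288/(-171) - 469/((-3*27)))/598 + (1390 - 1*(-15/2))/1536 = (288*(-1/171) - 469/(-81))*(1/598) + (1390 + 15/2)*(1/1536) = (-32/19 - 469*(-1/81))*(1/598) + (2795/2)*(1/1536) = (-32/19 + 469/81)*(1/598) + 2795/3072 = (6319/1539)*(1/598) + 2795/3072 = 6319/920322 + 2795/3072 = 431951993/471204864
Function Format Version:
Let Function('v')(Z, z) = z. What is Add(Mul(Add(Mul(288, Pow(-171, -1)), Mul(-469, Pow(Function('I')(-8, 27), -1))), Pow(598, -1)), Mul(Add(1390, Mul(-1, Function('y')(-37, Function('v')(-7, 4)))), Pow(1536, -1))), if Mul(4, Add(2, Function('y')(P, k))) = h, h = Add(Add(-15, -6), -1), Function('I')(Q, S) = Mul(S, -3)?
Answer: Rational(431951993, 471204864) ≈ 0.91670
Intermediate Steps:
Function('I')(Q, S) = Mul(-3, S)
h = -22 (h = Add(-21, -1) = -22)
Function('y')(P, k) = Rational(-15, 2) (Function('y')(P, k) = Add(-2, Mul(Rational(1, 4), -22)) = Add(-2, Rational(-11, 2)) = Rational(-15, 2))
Add(Mul(Add(Mul(288, Pow(-171, -1)), Mul(-469, Pow(Function('I')(-8, 27), -1))), Pow(598, -1)), Mul(Add(1390, Mul(-1, Function('y')(-37, Function('v')(-7, 4)))), Pow(1536, -1))) = Add(Mul(Add(Mul(288, Pow(-171, -1)), Mul(-469, Pow(Mul(-3, 27), -1))), Pow(598, -1)), Mul(Add(1390, Mul(-1, Rational(-15, 2))), Pow(1536, -1))) = Add(Mul(Add(Mul(288, Rational(-1, 171)), Mul(-469, Pow(-81, -1))), Rational(1, 598)), Mul(Add(1390, Rational(15, 2)), Rational(1, 1536))) = Add(Mul(Add(Rational(-32, 19), Mul(-469, Rational(-1, 81))), Rational(1, 598)), Mul(Rational(2795, 2), Rational(1, 1536))) = Add(Mul(Add(Rational(-32, 19), Rational(469, 81)), Rational(1, 598)), Rational(2795, 3072)) = Add(Mul(Rational(6319, 1539), Rational(1, 598)), Rational(2795, 3072)) = Add(Rational(6319, 920322), Rational(2795, 3072)) = Rational(431951993, 471204864)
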